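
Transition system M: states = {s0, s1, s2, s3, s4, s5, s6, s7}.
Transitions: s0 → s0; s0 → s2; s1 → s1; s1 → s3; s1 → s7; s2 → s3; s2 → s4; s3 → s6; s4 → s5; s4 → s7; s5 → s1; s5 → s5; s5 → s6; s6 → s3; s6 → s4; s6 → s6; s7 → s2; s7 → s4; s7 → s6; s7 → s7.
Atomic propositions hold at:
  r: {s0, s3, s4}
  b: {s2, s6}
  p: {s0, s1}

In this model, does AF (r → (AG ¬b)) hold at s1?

Sat(¬b) = {s0, s1, s3, s4, s5, s7}
AG ¬b: greatest fixpoint, start Z0 = {s0, s1, s3, s4, s5, s7}, keep only states in Sat with every successor in Z. Z1 = {s1, s4}; Z2 = ∅; fixed.
Sat(AG ¬b) = ∅
Sat(r → (AG ¬b)) = {s1, s2, s5, s6, s7}
AF (r → (AG ¬b)): least fixpoint, start Z0 = {s1, s2, s5, s6, s7}, add states with every successor in Z. Z1 = {s1, s2, s3, s4, s5, s6, s7}; fixed.
Sat(AF (r → (AG ¬b))) = {s1, s2, s3, s4, s5, s6, s7}
s1 ∈ Sat(AF (r → (AG ¬b))) = {s1, s2, s3, s4, s5, s6, s7}, so the formula holds at s1.

Yes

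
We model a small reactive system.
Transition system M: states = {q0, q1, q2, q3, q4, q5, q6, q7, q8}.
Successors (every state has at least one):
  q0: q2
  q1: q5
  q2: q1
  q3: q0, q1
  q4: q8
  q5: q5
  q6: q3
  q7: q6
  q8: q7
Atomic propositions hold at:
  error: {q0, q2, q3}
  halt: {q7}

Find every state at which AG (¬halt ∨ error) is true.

Sat(¬halt) = {q0, q1, q2, q3, q4, q5, q6, q8}
Sat(¬halt ∨ error) = {q0, q1, q2, q3, q4, q5, q6, q8}
AG (¬halt ∨ error): greatest fixpoint, start Z0 = {q0, q1, q2, q3, q4, q5, q6, q8}, keep only states in Sat with every successor in Z. Z1 = {q0, q1, q2, q3, q4, q5, q6}; Z2 = {q0, q1, q2, q3, q5, q6}; fixed.
Sat(AG (¬halt ∨ error)) = {q0, q1, q2, q3, q5, q6}

{q0, q1, q2, q3, q5, q6}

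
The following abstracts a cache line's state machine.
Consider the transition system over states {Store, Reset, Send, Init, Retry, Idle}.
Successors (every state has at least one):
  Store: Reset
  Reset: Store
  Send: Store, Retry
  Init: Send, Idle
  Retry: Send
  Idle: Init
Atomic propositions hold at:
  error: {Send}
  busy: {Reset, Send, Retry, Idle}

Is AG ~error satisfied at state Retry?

Sat(~error) = {Store, Reset, Init, Retry, Idle}
AG ~error: greatest fixpoint, start Z0 = {Store, Reset, Init, Retry, Idle}, keep only states in Sat with every successor in Z. Z1 = {Store, Reset, Idle}; Z2 = {Store, Reset}; fixed.
Sat(AG ~error) = {Store, Reset}
Retry ∉ Sat(AG ~error) = {Store, Reset}, so the formula does not hold at Retry.

No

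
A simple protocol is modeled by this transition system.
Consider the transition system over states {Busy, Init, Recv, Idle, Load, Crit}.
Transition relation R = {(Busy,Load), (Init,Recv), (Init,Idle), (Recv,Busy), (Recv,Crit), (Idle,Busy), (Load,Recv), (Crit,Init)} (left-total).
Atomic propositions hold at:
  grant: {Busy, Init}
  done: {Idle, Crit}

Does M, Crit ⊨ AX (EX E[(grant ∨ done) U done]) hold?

Yes

Sat(grant ∨ done) = {Busy, Init, Idle, Crit}
E[(grant ∨ done) U done]: least fixpoint, start Z0 = Sat(done) = {Idle, Crit}, add states in Sat(grant ∨ done) with some successor in Z. Z1 = {Init, Idle, Crit}; fixed.
Sat(E[(grant ∨ done) U done]) = {Init, Idle, Crit}
Sat(EX E[(grant ∨ done) U done]) = {s : some successor in {Init, Idle, Crit}} = {Init, Recv, Crit}
Sat(AX (EX E[(grant ∨ done) U done])) = {s : every successor in {Init, Recv, Crit}} = {Load, Crit}
Crit ∈ Sat(AX (EX E[(grant ∨ done) U done])) = {Load, Crit}, so the formula holds at Crit.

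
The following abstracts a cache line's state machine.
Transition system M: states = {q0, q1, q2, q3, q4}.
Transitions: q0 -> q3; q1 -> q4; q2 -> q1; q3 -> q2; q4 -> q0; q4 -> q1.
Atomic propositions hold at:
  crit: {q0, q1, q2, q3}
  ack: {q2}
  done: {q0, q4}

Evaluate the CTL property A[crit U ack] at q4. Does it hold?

No

A[crit U ack]: least fixpoint, start Z0 = Sat(ack) = {q2}, add states in Sat(crit) with every successor in Z. Z1 = {q2, q3}; Z2 = {q0, q2, q3}; fixed.
Sat(A[crit U ack]) = {q0, q2, q3}
q4 ∉ Sat(A[crit U ack]) = {q0, q2, q3}, so the formula does not hold at q4.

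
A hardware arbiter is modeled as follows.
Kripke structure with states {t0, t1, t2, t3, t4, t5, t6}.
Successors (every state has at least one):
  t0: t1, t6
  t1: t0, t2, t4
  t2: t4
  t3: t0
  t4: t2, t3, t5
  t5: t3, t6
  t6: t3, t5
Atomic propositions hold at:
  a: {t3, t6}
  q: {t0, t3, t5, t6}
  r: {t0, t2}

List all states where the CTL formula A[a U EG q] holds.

{t0, t3, t5, t6}

EG q: greatest fixpoint, start Z0 = {t0, t3, t5, t6}, keep only states in Sat with some successor in Z. Already a fixed point.
Sat(EG q) = {t0, t3, t5, t6}
A[a U EG q]: least fixpoint, start Z0 = Sat(EG q) = {t0, t3, t5, t6}, add states in Sat(a) with every successor in Z. Already a fixed point.
Sat(A[a U EG q]) = {t0, t3, t5, t6}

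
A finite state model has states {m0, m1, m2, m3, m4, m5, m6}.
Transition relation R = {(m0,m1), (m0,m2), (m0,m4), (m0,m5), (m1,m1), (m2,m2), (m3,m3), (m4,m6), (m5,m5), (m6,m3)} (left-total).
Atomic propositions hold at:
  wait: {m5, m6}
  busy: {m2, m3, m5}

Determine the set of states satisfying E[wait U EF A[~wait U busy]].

{m0, m2, m3, m4, m5, m6}

Sat(~wait) = {m0, m1, m2, m3, m4}
A[~wait U busy]: least fixpoint, start Z0 = Sat(busy) = {m2, m3, m5}, add states in Sat(~wait) with every successor in Z. Already a fixed point.
Sat(A[~wait U busy]) = {m2, m3, m5}
EF A[~wait U busy]: least fixpoint, start Z0 = {m2, m3, m5}, add states with some successor in Z. Z1 = {m0, m2, m3, m5, m6}; Z2 = {m0, m2, m3, m4, m5, m6}; fixed.
Sat(EF A[~wait U busy]) = {m0, m2, m3, m4, m5, m6}
E[wait U EF A[~wait U busy]]: least fixpoint, start Z0 = Sat(EF A[~wait U busy]) = {m0, m2, m3, m4, m5, m6}, add states in Sat(wait) with some successor in Z. Already a fixed point.
Sat(E[wait U EF A[~wait U busy]]) = {m0, m2, m3, m4, m5, m6}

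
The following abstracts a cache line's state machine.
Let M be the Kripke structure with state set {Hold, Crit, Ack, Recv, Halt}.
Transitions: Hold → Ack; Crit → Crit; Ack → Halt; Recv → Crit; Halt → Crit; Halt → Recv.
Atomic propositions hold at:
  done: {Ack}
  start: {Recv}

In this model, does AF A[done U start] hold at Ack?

A[done U start]: least fixpoint, start Z0 = Sat(start) = {Recv}, add states in Sat(done) with every successor in Z. Already a fixed point.
Sat(A[done U start]) = {Recv}
AF A[done U start]: least fixpoint, start Z0 = {Recv}, add states with every successor in Z. Already a fixed point.
Sat(AF A[done U start]) = {Recv}
Ack ∉ Sat(AF A[done U start]) = {Recv}, so the formula does not hold at Ack.

No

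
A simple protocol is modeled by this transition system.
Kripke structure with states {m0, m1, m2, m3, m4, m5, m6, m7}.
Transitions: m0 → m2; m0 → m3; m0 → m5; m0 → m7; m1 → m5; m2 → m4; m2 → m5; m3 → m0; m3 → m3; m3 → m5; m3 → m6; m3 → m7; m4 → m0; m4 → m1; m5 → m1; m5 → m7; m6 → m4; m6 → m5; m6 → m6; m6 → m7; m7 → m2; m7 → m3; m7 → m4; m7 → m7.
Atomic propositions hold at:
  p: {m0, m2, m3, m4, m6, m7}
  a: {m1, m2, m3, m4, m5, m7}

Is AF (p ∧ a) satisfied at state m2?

Sat(p ∧ a) = {m2, m3, m4, m7}
AF (p ∧ a): least fixpoint, start Z0 = {m2, m3, m4, m7}, add states with every successor in Z. Already a fixed point.
Sat(AF (p ∧ a)) = {m2, m3, m4, m7}
m2 ∈ Sat(AF (p ∧ a)) = {m2, m3, m4, m7}, so the formula holds at m2.

Yes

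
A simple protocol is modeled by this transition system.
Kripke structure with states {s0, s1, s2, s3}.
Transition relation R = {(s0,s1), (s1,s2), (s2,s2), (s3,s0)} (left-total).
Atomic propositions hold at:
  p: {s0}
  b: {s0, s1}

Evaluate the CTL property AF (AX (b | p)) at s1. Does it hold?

No

Sat(b | p) = {s0, s1}
Sat(AX (b | p)) = {s : every successor in {s0, s1}} = {s0, s3}
AF (AX (b | p)): least fixpoint, start Z0 = {s0, s3}, add states with every successor in Z. Already a fixed point.
Sat(AF (AX (b | p))) = {s0, s3}
s1 ∉ Sat(AF (AX (b | p))) = {s0, s3}, so the formula does not hold at s1.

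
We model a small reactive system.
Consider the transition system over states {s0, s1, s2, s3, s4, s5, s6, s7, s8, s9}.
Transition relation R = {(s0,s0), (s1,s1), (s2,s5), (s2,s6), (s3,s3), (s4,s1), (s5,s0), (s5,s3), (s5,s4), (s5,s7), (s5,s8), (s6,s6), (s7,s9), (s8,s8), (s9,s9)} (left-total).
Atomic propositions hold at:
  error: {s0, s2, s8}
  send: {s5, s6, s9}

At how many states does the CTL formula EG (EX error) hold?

Sat(EX error) = {s : some successor in {s0, s2, s8}} = {s0, s5, s8}
EG (EX error): greatest fixpoint, start Z0 = {s0, s5, s8}, keep only states in Sat with some successor in Z. Already a fixed point.
Sat(EG (EX error)) = {s0, s5, s8}
|Sat(EG (EX error))| = |{s0, s5, s8}| = 3.

3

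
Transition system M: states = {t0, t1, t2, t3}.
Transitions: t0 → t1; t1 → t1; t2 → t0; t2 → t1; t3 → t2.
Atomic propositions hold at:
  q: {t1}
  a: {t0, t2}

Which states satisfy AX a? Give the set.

Sat(AX a) = {s : every successor in {t0, t2}} = {t3}

{t3}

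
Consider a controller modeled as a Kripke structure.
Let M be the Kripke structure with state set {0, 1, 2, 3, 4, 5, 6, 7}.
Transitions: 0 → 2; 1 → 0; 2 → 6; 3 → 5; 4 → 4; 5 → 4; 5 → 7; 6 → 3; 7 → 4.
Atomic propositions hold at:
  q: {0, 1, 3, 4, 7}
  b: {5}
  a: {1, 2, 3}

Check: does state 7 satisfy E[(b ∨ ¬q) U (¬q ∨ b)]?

Sat(¬q) = {2, 5, 6}
Sat(b ∨ ¬q) = {2, 5, 6}
Sat(¬q ∨ b) = {2, 5, 6}
E[(b ∨ ¬q) U (¬q ∨ b)]: least fixpoint, start Z0 = Sat((¬q ∨ b)) = {2, 5, 6}, add states in Sat(b ∨ ¬q) with some successor in Z. Already a fixed point.
Sat(E[(b ∨ ¬q) U (¬q ∨ b)]) = {2, 5, 6}
7 ∉ Sat(E[(b ∨ ¬q) U (¬q ∨ b)]) = {2, 5, 6}, so the formula does not hold at 7.

No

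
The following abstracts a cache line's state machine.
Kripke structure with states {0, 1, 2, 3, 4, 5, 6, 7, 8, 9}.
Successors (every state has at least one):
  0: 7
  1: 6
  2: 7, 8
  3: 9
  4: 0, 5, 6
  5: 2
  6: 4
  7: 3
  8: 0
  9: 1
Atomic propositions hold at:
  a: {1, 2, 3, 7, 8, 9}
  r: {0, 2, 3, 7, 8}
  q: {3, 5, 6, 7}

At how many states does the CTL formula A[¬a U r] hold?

6

Sat(¬a) = {0, 4, 5, 6}
A[¬a U r]: least fixpoint, start Z0 = Sat(r) = {0, 2, 3, 7, 8}, add states in Sat(¬a) with every successor in Z. Z1 = {0, 2, 3, 5, 7, 8}; fixed.
Sat(A[¬a U r]) = {0, 2, 3, 5, 7, 8}
|Sat(A[¬a U r])| = |{0, 2, 3, 5, 7, 8}| = 6.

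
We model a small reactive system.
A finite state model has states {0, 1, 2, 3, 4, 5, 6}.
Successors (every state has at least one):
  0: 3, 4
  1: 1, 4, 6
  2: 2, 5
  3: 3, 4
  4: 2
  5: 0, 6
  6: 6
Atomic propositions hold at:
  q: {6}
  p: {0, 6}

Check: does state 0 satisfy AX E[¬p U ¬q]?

Sat(¬p) = {1, 2, 3, 4, 5}
Sat(¬q) = {0, 1, 2, 3, 4, 5}
E[¬p U ¬q]: least fixpoint, start Z0 = Sat(¬q) = {0, 1, 2, 3, 4, 5}, add states in Sat(¬p) with some successor in Z. Already a fixed point.
Sat(E[¬p U ¬q]) = {0, 1, 2, 3, 4, 5}
Sat(AX E[¬p U ¬q]) = {s : every successor in {0, 1, 2, 3, 4, 5}} = {0, 2, 3, 4}
0 ∈ Sat(AX E[¬p U ¬q]) = {0, 2, 3, 4}, so the formula holds at 0.

Yes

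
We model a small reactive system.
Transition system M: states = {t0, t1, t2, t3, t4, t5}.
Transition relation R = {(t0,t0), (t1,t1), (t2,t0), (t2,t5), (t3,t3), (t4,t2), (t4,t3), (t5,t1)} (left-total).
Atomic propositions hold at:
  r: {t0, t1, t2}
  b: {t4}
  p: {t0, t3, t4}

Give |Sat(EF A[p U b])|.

A[p U b]: least fixpoint, start Z0 = Sat(b) = {t4}, add states in Sat(p) with every successor in Z. Already a fixed point.
Sat(A[p U b]) = {t4}
EF A[p U b]: least fixpoint, start Z0 = {t4}, add states with some successor in Z. Already a fixed point.
Sat(EF A[p U b]) = {t4}
|Sat(EF A[p U b])| = |{t4}| = 1.

1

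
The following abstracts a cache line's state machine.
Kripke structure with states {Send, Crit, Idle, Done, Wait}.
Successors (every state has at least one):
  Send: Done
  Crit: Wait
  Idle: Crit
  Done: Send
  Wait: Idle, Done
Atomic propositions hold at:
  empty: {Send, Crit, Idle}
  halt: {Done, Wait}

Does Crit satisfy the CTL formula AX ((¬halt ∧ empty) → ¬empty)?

Yes

Sat(¬halt) = {Send, Crit, Idle}
Sat(¬halt ∧ empty) = {Send, Crit, Idle}
Sat(¬empty) = {Done, Wait}
Sat((¬halt ∧ empty) → ¬empty) = {Done, Wait}
Sat(AX ((¬halt ∧ empty) → ¬empty)) = {s : every successor in {Done, Wait}} = {Send, Crit}
Crit ∈ Sat(AX ((¬halt ∧ empty) → ¬empty)) = {Send, Crit}, so the formula holds at Crit.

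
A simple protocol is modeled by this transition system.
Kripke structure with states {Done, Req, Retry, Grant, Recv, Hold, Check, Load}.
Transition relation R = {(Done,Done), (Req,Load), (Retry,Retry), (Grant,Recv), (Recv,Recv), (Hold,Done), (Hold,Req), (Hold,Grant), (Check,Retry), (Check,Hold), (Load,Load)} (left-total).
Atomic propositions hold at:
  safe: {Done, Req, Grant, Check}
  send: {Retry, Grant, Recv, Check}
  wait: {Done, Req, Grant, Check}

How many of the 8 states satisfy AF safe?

5

AF safe: least fixpoint, start Z0 = {Done, Req, Grant, Check}, add states with every successor in Z. Z1 = {Done, Req, Grant, Hold, Check}; fixed.
Sat(AF safe) = {Done, Req, Grant, Hold, Check}
|Sat(AF safe)| = |{Done, Req, Grant, Hold, Check}| = 5.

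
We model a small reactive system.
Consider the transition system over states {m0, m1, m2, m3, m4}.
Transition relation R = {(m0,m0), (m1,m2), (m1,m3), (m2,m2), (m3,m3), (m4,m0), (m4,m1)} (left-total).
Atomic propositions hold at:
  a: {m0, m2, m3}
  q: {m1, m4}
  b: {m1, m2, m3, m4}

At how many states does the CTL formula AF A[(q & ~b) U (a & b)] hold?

Sat(~b) = {m0}
Sat(q & ~b) = ∅
Sat(a & b) = {m2, m3}
A[(q & ~b) U (a & b)]: least fixpoint, start Z0 = Sat((a & b)) = {m2, m3}, add states in Sat(q & ~b) with every successor in Z. Already a fixed point.
Sat(A[(q & ~b) U (a & b)]) = {m2, m3}
AF A[(q & ~b) U (a & b)]: least fixpoint, start Z0 = {m2, m3}, add states with every successor in Z. Z1 = {m1, m2, m3}; fixed.
Sat(AF A[(q & ~b) U (a & b)]) = {m1, m2, m3}
|Sat(AF A[(q & ~b) U (a & b)])| = |{m1, m2, m3}| = 3.

3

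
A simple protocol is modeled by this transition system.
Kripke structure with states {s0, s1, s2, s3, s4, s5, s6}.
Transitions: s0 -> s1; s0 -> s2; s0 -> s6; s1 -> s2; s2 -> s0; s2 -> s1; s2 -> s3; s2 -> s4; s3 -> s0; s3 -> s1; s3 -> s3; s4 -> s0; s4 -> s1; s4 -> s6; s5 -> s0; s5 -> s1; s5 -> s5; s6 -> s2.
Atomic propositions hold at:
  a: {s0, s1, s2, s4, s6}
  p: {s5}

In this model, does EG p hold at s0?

No

EG p: greatest fixpoint, start Z0 = {s5}, keep only states in Sat with some successor in Z. Already a fixed point.
Sat(EG p) = {s5}
s0 ∉ Sat(EG p) = {s5}, so the formula does not hold at s0.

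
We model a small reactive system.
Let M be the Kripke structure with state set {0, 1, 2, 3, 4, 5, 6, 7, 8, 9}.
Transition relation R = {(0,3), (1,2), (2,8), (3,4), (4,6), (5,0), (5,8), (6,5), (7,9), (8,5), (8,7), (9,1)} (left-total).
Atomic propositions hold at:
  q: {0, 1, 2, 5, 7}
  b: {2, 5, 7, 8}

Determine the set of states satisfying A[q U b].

A[q U b]: least fixpoint, start Z0 = Sat(b) = {2, 5, 7, 8}, add states in Sat(q) with every successor in Z. Z1 = {1, 2, 5, 7, 8}; fixed.
Sat(A[q U b]) = {1, 2, 5, 7, 8}

{1, 2, 5, 7, 8}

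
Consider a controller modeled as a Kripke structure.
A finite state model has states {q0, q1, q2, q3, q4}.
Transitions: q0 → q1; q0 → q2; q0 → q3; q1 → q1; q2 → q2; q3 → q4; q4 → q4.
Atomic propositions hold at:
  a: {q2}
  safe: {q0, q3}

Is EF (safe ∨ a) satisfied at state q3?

Sat(safe ∨ a) = {q0, q2, q3}
EF (safe ∨ a): least fixpoint, start Z0 = {q0, q2, q3}, add states with some successor in Z. Already a fixed point.
Sat(EF (safe ∨ a)) = {q0, q2, q3}
q3 ∈ Sat(EF (safe ∨ a)) = {q0, q2, q3}, so the formula holds at q3.

Yes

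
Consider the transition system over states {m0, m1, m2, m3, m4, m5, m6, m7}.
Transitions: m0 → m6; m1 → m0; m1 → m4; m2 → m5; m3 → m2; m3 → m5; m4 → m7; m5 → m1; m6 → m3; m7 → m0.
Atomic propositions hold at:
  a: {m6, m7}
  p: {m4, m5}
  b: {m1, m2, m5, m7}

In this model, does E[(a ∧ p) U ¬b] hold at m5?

No

Sat(a ∧ p) = ∅
Sat(¬b) = {m0, m3, m4, m6}
E[(a ∧ p) U ¬b]: least fixpoint, start Z0 = Sat(¬b) = {m0, m3, m4, m6}, add states in Sat(a ∧ p) with some successor in Z. Already a fixed point.
Sat(E[(a ∧ p) U ¬b]) = {m0, m3, m4, m6}
m5 ∉ Sat(E[(a ∧ p) U ¬b]) = {m0, m3, m4, m6}, so the formula does not hold at m5.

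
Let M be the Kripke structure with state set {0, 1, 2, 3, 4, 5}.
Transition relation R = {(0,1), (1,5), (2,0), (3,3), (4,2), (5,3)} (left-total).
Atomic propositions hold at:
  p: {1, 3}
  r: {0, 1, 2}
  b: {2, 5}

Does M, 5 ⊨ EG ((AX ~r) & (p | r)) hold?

No

Sat(~r) = {3, 4, 5}
Sat(AX ~r) = {s : every successor in {3, 4, 5}} = {1, 3, 5}
Sat(p | r) = {0, 1, 2, 3}
Sat((AX ~r) & (p | r)) = {1, 3}
EG ((AX ~r) & (p | r)): greatest fixpoint, start Z0 = {1, 3}, keep only states in Sat with some successor in Z. Z1 = {3}; fixed.
Sat(EG ((AX ~r) & (p | r))) = {3}
5 ∉ Sat(EG ((AX ~r) & (p | r))) = {3}, so the formula does not hold at 5.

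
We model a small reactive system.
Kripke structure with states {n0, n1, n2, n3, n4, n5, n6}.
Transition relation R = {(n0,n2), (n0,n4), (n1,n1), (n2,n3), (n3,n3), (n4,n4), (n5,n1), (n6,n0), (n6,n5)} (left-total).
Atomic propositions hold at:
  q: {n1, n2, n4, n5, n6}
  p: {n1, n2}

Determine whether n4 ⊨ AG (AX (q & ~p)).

Sat(~p) = {n0, n3, n4, n5, n6}
Sat(q & ~p) = {n4, n5, n6}
Sat(AX (q & ~p)) = {s : every successor in {n4, n5, n6}} = {n4}
AG (AX (q & ~p)): greatest fixpoint, start Z0 = {n4}, keep only states in Sat with every successor in Z. Already a fixed point.
Sat(AG (AX (q & ~p))) = {n4}
n4 ∈ Sat(AG (AX (q & ~p))) = {n4}, so the formula holds at n4.

Yes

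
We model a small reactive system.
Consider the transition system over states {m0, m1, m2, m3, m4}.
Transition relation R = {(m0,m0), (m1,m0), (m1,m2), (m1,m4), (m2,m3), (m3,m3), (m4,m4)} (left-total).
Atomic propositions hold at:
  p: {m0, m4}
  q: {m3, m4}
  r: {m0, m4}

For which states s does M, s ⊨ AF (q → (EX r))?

{m0, m1, m2, m4}

Sat(EX r) = {s : some successor in {m0, m4}} = {m0, m1, m4}
Sat(q → (EX r)) = {m0, m1, m2, m4}
AF (q → (EX r)): least fixpoint, start Z0 = {m0, m1, m2, m4}, add states with every successor in Z. Already a fixed point.
Sat(AF (q → (EX r))) = {m0, m1, m2, m4}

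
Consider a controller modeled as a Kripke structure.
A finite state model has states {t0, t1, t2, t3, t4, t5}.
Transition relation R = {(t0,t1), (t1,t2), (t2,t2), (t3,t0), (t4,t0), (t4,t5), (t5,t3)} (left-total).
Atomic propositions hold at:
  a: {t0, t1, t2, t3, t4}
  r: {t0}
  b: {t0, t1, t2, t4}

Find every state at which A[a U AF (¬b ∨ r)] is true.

Sat(¬b) = {t3, t5}
Sat(¬b ∨ r) = {t0, t3, t5}
AF (¬b ∨ r): least fixpoint, start Z0 = {t0, t3, t5}, add states with every successor in Z. Z1 = {t0, t3, t4, t5}; fixed.
Sat(AF (¬b ∨ r)) = {t0, t3, t4, t5}
A[a U AF (¬b ∨ r)]: least fixpoint, start Z0 = Sat(AF (¬b ∨ r)) = {t0, t3, t4, t5}, add states in Sat(a) with every successor in Z. Already a fixed point.
Sat(A[a U AF (¬b ∨ r)]) = {t0, t3, t4, t5}

{t0, t3, t4, t5}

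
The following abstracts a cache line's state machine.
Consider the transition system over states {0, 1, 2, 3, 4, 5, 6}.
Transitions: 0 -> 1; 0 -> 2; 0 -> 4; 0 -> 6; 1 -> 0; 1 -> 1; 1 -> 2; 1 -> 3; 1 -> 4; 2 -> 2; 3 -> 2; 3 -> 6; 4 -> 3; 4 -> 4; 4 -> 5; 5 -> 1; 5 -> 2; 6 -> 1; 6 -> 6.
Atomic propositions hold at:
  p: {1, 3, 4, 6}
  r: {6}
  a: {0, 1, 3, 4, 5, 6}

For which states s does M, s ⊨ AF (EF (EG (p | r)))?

Sat(p | r) = {1, 3, 4, 6}
EG (p | r): greatest fixpoint, start Z0 = {1, 3, 4, 6}, keep only states in Sat with some successor in Z. Already a fixed point.
Sat(EG (p | r)) = {1, 3, 4, 6}
EF (EG (p | r)): least fixpoint, start Z0 = {1, 3, 4, 6}, add states with some successor in Z. Z1 = {0, 1, 3, 4, 5, 6}; fixed.
Sat(EF (EG (p | r))) = {0, 1, 3, 4, 5, 6}
AF (EF (EG (p | r))): least fixpoint, start Z0 = {0, 1, 3, 4, 5, 6}, add states with every successor in Z. Already a fixed point.
Sat(AF (EF (EG (p | r)))) = {0, 1, 3, 4, 5, 6}

{0, 1, 3, 4, 5, 6}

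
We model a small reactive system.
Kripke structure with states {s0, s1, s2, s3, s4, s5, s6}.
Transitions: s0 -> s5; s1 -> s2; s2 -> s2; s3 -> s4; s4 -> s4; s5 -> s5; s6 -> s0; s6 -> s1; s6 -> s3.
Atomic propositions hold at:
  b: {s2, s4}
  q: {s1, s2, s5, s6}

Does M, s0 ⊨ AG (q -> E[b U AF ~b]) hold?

Yes

Sat(~b) = {s0, s1, s3, s5, s6}
AF ~b: least fixpoint, start Z0 = {s0, s1, s3, s5, s6}, add states with every successor in Z. Already a fixed point.
Sat(AF ~b) = {s0, s1, s3, s5, s6}
E[b U AF ~b]: least fixpoint, start Z0 = Sat(AF ~b) = {s0, s1, s3, s5, s6}, add states in Sat(b) with some successor in Z. Already a fixed point.
Sat(E[b U AF ~b]) = {s0, s1, s3, s5, s6}
Sat(q -> E[b U AF ~b]) = {s0, s1, s3, s4, s5, s6}
AG (q -> E[b U AF ~b]): greatest fixpoint, start Z0 = {s0, s1, s3, s4, s5, s6}, keep only states in Sat with every successor in Z. Z1 = {s0, s3, s4, s5, s6}; Z2 = {s0, s3, s4, s5}; fixed.
Sat(AG (q -> E[b U AF ~b])) = {s0, s3, s4, s5}
s0 ∈ Sat(AG (q -> E[b U AF ~b])) = {s0, s3, s4, s5}, so the formula holds at s0.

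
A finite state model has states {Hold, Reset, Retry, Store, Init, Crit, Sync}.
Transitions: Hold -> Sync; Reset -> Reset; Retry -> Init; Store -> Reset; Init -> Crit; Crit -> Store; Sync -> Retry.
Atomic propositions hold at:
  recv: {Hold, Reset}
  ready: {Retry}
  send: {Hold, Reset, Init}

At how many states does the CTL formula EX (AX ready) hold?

Sat(AX ready) = {s : every successor in {Retry}} = {Sync}
Sat(EX (AX ready)) = {s : some successor in {Sync}} = {Hold}
|Sat(EX (AX ready))| = |{Hold}| = 1.

1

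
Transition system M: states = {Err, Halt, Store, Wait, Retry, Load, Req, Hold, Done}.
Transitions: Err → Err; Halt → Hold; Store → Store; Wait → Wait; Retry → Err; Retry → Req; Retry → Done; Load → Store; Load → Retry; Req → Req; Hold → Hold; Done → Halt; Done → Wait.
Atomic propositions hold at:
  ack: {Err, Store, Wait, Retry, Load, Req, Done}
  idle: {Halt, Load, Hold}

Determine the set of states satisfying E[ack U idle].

{Halt, Retry, Load, Hold, Done}

E[ack U idle]: least fixpoint, start Z0 = Sat(idle) = {Halt, Load, Hold}, add states in Sat(ack) with some successor in Z. Z1 = {Halt, Load, Hold, Done}; Z2 = {Halt, Retry, Load, Hold, Done}; fixed.
Sat(E[ack U idle]) = {Halt, Retry, Load, Hold, Done}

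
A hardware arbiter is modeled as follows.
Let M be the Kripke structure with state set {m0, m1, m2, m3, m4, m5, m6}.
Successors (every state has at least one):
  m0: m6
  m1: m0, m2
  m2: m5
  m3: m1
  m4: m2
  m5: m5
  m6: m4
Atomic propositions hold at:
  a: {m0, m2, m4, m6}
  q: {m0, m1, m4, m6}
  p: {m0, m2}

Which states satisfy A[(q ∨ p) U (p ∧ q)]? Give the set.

{m0}

Sat(q ∨ p) = {m0, m1, m2, m4, m6}
Sat(p ∧ q) = {m0}
A[(q ∨ p) U (p ∧ q)]: least fixpoint, start Z0 = Sat((p ∧ q)) = {m0}, add states in Sat(q ∨ p) with every successor in Z. Already a fixed point.
Sat(A[(q ∨ p) U (p ∧ q)]) = {m0}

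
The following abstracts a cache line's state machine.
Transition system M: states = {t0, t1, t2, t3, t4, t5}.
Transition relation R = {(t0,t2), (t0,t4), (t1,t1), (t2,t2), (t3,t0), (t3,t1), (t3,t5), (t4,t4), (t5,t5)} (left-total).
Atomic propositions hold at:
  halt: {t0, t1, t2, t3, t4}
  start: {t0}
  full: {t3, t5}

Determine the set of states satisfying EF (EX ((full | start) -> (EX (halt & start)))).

{t0, t1, t2, t3, t4}

Sat(full | start) = {t0, t3, t5}
Sat(halt & start) = {t0}
Sat(EX (halt & start)) = {s : some successor in {t0}} = {t3}
Sat((full | start) -> (EX (halt & start))) = {t1, t2, t3, t4}
Sat(EX ((full | start) -> (EX (halt & start)))) = {s : some successor in {t1, t2, t3, t4}} = {t0, t1, t2, t3, t4}
EF (EX ((full | start) -> (EX (halt & start)))): least fixpoint, start Z0 = {t0, t1, t2, t3, t4}, add states with some successor in Z. Already a fixed point.
Sat(EF (EX ((full | start) -> (EX (halt & start))))) = {t0, t1, t2, t3, t4}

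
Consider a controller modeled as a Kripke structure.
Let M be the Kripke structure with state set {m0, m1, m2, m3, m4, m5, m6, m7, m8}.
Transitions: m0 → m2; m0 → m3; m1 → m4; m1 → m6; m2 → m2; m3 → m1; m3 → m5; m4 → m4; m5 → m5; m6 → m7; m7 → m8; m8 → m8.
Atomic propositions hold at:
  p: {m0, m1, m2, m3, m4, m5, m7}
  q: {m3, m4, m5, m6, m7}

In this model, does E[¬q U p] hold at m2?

Yes

Sat(¬q) = {m0, m1, m2, m8}
E[¬q U p]: least fixpoint, start Z0 = Sat(p) = {m0, m1, m2, m3, m4, m5, m7}, add states in Sat(¬q) with some successor in Z. Already a fixed point.
Sat(E[¬q U p]) = {m0, m1, m2, m3, m4, m5, m7}
m2 ∈ Sat(E[¬q U p]) = {m0, m1, m2, m3, m4, m5, m7}, so the formula holds at m2.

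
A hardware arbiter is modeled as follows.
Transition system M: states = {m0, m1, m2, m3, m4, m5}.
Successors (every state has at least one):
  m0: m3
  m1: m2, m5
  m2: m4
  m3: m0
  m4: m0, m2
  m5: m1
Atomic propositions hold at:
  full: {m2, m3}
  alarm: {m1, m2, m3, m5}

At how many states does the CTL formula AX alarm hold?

3

Sat(AX alarm) = {s : every successor in {m1, m2, m3, m5}} = {m0, m1, m5}
|Sat(AX alarm)| = |{m0, m1, m5}| = 3.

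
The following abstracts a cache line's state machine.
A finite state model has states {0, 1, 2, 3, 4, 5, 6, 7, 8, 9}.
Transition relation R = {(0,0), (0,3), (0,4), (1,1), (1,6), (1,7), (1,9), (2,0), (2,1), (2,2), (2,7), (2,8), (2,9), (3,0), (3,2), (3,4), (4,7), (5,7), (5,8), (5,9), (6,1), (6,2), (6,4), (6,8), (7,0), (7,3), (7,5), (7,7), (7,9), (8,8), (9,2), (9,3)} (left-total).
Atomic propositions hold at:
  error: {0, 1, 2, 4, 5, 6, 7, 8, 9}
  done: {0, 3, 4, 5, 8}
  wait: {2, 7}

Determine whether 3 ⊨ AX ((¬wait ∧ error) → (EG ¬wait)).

Sat(¬wait) = {0, 1, 3, 4, 5, 6, 8, 9}
Sat(¬wait ∧ error) = {0, 1, 4, 5, 6, 8, 9}
EG ¬wait: greatest fixpoint, start Z0 = {0, 1, 3, 4, 5, 6, 8, 9}, keep only states in Sat with some successor in Z. Z1 = {0, 1, 3, 5, 6, 8, 9}; fixed.
Sat(EG ¬wait) = {0, 1, 3, 5, 6, 8, 9}
Sat((¬wait ∧ error) → (EG ¬wait)) = {0, 1, 2, 3, 5, 6, 7, 8, 9}
Sat(AX ((¬wait ∧ error) → (EG ¬wait))) = {s : every successor in {0, 1, 2, 3, 5, 6, 7, 8, 9}} = {1, 2, 4, 5, 7, 8, 9}
3 ∉ Sat(AX ((¬wait ∧ error) → (EG ¬wait))) = {1, 2, 4, 5, 7, 8, 9}, so the formula does not hold at 3.

No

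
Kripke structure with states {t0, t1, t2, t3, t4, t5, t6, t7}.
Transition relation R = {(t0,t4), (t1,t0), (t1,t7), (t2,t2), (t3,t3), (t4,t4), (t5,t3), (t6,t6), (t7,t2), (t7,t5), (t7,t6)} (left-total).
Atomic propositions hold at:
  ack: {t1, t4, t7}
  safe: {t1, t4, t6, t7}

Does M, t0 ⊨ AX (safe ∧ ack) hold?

Sat(safe ∧ ack) = {t1, t4, t7}
Sat(AX (safe ∧ ack)) = {s : every successor in {t1, t4, t7}} = {t0, t4}
t0 ∈ Sat(AX (safe ∧ ack)) = {t0, t4}, so the formula holds at t0.

Yes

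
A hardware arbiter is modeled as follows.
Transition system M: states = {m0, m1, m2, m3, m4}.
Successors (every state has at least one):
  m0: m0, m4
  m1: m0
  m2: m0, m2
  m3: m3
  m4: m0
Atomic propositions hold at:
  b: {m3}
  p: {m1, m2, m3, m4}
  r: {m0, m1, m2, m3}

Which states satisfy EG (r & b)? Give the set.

Sat(r & b) = {m3}
EG (r & b): greatest fixpoint, start Z0 = {m3}, keep only states in Sat with some successor in Z. Already a fixed point.
Sat(EG (r & b)) = {m3}

{m3}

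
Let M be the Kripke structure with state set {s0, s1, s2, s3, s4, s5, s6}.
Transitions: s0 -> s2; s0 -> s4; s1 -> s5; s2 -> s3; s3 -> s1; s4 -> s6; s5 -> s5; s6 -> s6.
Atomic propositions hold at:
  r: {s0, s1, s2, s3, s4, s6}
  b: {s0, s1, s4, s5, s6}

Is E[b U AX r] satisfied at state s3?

Yes

Sat(AX r) = {s : every successor in {s0, s1, s2, s3, s4, s6}} = {s0, s2, s3, s4, s6}
E[b U AX r]: least fixpoint, start Z0 = Sat(AX r) = {s0, s2, s3, s4, s6}, add states in Sat(b) with some successor in Z. Already a fixed point.
Sat(E[b U AX r]) = {s0, s2, s3, s4, s6}
s3 ∈ Sat(E[b U AX r]) = {s0, s2, s3, s4, s6}, so the formula holds at s3.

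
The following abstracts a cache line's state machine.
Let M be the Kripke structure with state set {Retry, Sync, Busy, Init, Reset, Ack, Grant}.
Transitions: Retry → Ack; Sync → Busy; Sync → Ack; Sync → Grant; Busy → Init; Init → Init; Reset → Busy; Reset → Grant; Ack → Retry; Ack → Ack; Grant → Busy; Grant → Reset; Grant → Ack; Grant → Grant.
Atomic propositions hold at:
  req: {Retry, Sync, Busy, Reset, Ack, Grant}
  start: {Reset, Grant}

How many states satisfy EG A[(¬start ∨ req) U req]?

5

Sat(¬start) = {Retry, Sync, Busy, Init, Ack}
Sat(¬start ∨ req) = {Retry, Sync, Busy, Init, Reset, Ack, Grant}
A[(¬start ∨ req) U req]: least fixpoint, start Z0 = Sat(req) = {Retry, Sync, Busy, Reset, Ack, Grant}, add states in Sat(¬start ∨ req) with every successor in Z. Already a fixed point.
Sat(A[(¬start ∨ req) U req]) = {Retry, Sync, Busy, Reset, Ack, Grant}
EG A[(¬start ∨ req) U req]: greatest fixpoint, start Z0 = {Retry, Sync, Busy, Reset, Ack, Grant}, keep only states in Sat with some successor in Z. Z1 = {Retry, Sync, Reset, Ack, Grant}; fixed.
Sat(EG A[(¬start ∨ req) U req]) = {Retry, Sync, Reset, Ack, Grant}
|Sat(EG A[(¬start ∨ req) U req])| = |{Retry, Sync, Reset, Ack, Grant}| = 5.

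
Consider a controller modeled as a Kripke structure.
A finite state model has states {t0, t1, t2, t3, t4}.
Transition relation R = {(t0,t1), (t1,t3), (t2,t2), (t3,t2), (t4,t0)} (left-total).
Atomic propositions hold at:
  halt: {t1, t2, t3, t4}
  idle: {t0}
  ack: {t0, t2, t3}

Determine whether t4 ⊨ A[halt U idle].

Yes

A[halt U idle]: least fixpoint, start Z0 = Sat(idle) = {t0}, add states in Sat(halt) with every successor in Z. Z1 = {t0, t4}; fixed.
Sat(A[halt U idle]) = {t0, t4}
t4 ∈ Sat(A[halt U idle]) = {t0, t4}, so the formula holds at t4.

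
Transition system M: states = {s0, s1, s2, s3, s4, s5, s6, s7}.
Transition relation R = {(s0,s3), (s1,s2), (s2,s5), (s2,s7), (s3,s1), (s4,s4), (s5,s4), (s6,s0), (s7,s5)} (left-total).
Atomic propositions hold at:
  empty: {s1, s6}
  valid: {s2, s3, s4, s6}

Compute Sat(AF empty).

{s0, s1, s3, s6}

AF empty: least fixpoint, start Z0 = {s1, s6}, add states with every successor in Z. Z1 = {s1, s3, s6}; Z2 = {s0, s1, s3, s6}; fixed.
Sat(AF empty) = {s0, s1, s3, s6}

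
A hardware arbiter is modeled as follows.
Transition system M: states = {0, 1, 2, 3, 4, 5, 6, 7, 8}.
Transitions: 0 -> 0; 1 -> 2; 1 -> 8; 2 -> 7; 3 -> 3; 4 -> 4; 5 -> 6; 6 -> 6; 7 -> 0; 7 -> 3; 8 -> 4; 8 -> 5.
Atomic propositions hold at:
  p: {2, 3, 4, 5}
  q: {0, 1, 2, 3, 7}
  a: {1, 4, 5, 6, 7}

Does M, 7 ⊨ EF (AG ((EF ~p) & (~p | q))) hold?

Yes

Sat(~p) = {0, 1, 6, 7, 8}
EF ~p: least fixpoint, start Z0 = {0, 1, 6, 7, 8}, add states with some successor in Z. Z1 = {0, 1, 2, 5, 6, 7, 8}; fixed.
Sat(EF ~p) = {0, 1, 2, 5, 6, 7, 8}
Sat(~p | q) = {0, 1, 2, 3, 6, 7, 8}
Sat((EF ~p) & (~p | q)) = {0, 1, 2, 6, 7, 8}
AG ((EF ~p) & (~p | q)): greatest fixpoint, start Z0 = {0, 1, 2, 6, 7, 8}, keep only states in Sat with every successor in Z. Z1 = {0, 1, 2, 6}; Z2 = {0, 6}; fixed.
Sat(AG ((EF ~p) & (~p | q))) = {0, 6}
EF (AG ((EF ~p) & (~p | q))): least fixpoint, start Z0 = {0, 6}, add states with some successor in Z. Z1 = {0, 5, 6, 7}; Z2 = {0, 2, 5, 6, 7, 8}; Z3 = {0, 1, 2, 5, 6, 7, 8}; fixed.
Sat(EF (AG ((EF ~p) & (~p | q)))) = {0, 1, 2, 5, 6, 7, 8}
7 ∈ Sat(EF (AG ((EF ~p) & (~p | q)))) = {0, 1, 2, 5, 6, 7, 8}, so the formula holds at 7.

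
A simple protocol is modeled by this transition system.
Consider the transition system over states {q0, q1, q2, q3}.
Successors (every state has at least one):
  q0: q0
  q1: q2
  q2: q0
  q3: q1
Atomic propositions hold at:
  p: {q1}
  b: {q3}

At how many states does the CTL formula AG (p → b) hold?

2

Sat(p → b) = {q0, q2, q3}
AG (p → b): greatest fixpoint, start Z0 = {q0, q2, q3}, keep only states in Sat with every successor in Z. Z1 = {q0, q2}; fixed.
Sat(AG (p → b)) = {q0, q2}
|Sat(AG (p → b))| = |{q0, q2}| = 2.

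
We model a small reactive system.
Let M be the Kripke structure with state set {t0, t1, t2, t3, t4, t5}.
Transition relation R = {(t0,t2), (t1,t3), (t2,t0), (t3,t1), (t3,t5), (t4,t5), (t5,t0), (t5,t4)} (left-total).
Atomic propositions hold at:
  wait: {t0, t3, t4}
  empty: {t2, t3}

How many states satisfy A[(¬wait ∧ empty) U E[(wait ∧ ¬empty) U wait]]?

Sat(¬wait) = {t1, t2, t5}
Sat(¬wait ∧ empty) = {t2}
Sat(¬empty) = {t0, t1, t4, t5}
Sat(wait ∧ ¬empty) = {t0, t4}
E[(wait ∧ ¬empty) U wait]: least fixpoint, start Z0 = Sat(wait) = {t0, t3, t4}, add states in Sat(wait ∧ ¬empty) with some successor in Z. Already a fixed point.
Sat(E[(wait ∧ ¬empty) U wait]) = {t0, t3, t4}
A[(¬wait ∧ empty) U E[(wait ∧ ¬empty) U wait]]: least fixpoint, start Z0 = Sat(E[(wait ∧ ¬empty) U wait]) = {t0, t3, t4}, add states in Sat(¬wait ∧ empty) with every successor in Z. Z1 = {t0, t2, t3, t4}; fixed.
Sat(A[(¬wait ∧ empty) U E[(wait ∧ ¬empty) U wait]]) = {t0, t2, t3, t4}
|Sat(A[(¬wait ∧ empty) U E[(wait ∧ ¬empty) U wait]])| = |{t0, t2, t3, t4}| = 4.

4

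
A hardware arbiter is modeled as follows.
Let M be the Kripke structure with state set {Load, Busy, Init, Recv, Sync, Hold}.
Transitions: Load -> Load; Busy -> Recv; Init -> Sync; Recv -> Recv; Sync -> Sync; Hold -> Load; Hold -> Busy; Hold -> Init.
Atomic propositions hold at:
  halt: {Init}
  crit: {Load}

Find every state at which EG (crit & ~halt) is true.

{Load}

Sat(~halt) = {Load, Busy, Recv, Sync, Hold}
Sat(crit & ~halt) = {Load}
EG (crit & ~halt): greatest fixpoint, start Z0 = {Load}, keep only states in Sat with some successor in Z. Already a fixed point.
Sat(EG (crit & ~halt)) = {Load}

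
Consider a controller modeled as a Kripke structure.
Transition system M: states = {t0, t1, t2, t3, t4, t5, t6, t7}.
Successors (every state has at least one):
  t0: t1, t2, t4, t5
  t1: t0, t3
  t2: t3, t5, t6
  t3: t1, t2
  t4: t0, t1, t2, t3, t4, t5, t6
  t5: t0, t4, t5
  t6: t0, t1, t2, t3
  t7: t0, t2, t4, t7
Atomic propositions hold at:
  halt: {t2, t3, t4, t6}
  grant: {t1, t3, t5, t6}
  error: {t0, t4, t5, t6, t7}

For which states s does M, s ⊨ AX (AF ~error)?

{t3}

Sat(~error) = {t1, t2, t3}
AF ~error: least fixpoint, start Z0 = {t1, t2, t3}, add states with every successor in Z. Already a fixed point.
Sat(AF ~error) = {t1, t2, t3}
Sat(AX (AF ~error)) = {s : every successor in {t1, t2, t3}} = {t3}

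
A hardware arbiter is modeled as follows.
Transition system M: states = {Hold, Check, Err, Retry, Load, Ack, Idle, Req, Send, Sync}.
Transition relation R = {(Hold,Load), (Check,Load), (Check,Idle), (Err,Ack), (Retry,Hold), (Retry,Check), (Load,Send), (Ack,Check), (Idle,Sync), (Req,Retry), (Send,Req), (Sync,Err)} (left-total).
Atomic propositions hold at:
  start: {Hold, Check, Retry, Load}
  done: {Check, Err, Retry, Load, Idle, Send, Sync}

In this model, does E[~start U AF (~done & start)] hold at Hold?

Yes

Sat(~start) = {Err, Ack, Idle, Req, Send, Sync}
Sat(~done) = {Hold, Ack, Req}
Sat(~done & start) = {Hold}
AF (~done & start): least fixpoint, start Z0 = {Hold}, add states with every successor in Z. Already a fixed point.
Sat(AF (~done & start)) = {Hold}
E[~start U AF (~done & start)]: least fixpoint, start Z0 = Sat(AF (~done & start)) = {Hold}, add states in Sat(~start) with some successor in Z. Already a fixed point.
Sat(E[~start U AF (~done & start)]) = {Hold}
Hold ∈ Sat(E[~start U AF (~done & start)]) = {Hold}, so the formula holds at Hold.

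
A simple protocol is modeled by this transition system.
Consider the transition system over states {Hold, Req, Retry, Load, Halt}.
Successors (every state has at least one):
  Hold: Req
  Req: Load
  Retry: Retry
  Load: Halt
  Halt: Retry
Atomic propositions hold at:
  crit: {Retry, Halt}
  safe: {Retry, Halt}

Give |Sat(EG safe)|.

EG safe: greatest fixpoint, start Z0 = {Retry, Halt}, keep only states in Sat with some successor in Z. Already a fixed point.
Sat(EG safe) = {Retry, Halt}
|Sat(EG safe)| = |{Retry, Halt}| = 2.

2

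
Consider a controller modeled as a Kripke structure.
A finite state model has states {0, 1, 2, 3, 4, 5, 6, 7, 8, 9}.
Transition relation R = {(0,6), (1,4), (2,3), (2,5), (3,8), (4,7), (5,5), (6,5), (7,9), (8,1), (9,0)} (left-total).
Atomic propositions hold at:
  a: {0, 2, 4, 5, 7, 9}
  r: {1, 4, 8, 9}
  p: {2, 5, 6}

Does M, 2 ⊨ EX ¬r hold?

Yes

Sat(¬r) = {0, 2, 3, 5, 6, 7}
Sat(EX ¬r) = {s : some successor in {0, 2, 3, 5, 6, 7}} = {0, 2, 4, 5, 6, 9}
2 ∈ Sat(EX ¬r) = {0, 2, 4, 5, 6, 9}, so the formula holds at 2.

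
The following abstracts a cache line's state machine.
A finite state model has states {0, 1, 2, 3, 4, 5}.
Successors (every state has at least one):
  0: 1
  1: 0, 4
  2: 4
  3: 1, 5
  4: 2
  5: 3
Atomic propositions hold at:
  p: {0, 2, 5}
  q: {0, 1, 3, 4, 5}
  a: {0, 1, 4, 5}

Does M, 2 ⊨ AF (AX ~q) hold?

Sat(~q) = {2}
Sat(AX ~q) = {s : every successor in {2}} = {4}
AF (AX ~q): least fixpoint, start Z0 = {4}, add states with every successor in Z. Z1 = {2, 4}; fixed.
Sat(AF (AX ~q)) = {2, 4}
2 ∈ Sat(AF (AX ~q)) = {2, 4}, so the formula holds at 2.

Yes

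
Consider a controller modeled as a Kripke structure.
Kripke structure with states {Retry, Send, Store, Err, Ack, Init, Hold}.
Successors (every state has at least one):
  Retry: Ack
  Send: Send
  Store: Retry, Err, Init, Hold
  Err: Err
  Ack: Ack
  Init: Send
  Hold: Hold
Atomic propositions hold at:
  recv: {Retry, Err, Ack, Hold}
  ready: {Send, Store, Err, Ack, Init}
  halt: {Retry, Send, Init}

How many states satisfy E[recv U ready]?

E[recv U ready]: least fixpoint, start Z0 = Sat(ready) = {Send, Store, Err, Ack, Init}, add states in Sat(recv) with some successor in Z. Z1 = {Retry, Send, Store, Err, Ack, Init}; fixed.
Sat(E[recv U ready]) = {Retry, Send, Store, Err, Ack, Init}
|Sat(E[recv U ready])| = |{Retry, Send, Store, Err, Ack, Init}| = 6.

6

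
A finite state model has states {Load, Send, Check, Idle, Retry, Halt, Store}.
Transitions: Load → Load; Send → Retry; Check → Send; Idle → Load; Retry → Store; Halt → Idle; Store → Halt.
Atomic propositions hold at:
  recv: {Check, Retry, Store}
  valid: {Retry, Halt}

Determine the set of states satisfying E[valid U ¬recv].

Sat(¬recv) = {Load, Send, Idle, Halt}
E[valid U ¬recv]: least fixpoint, start Z0 = Sat(¬recv) = {Load, Send, Idle, Halt}, add states in Sat(valid) with some successor in Z. Already a fixed point.
Sat(E[valid U ¬recv]) = {Load, Send, Idle, Halt}

{Load, Send, Idle, Halt}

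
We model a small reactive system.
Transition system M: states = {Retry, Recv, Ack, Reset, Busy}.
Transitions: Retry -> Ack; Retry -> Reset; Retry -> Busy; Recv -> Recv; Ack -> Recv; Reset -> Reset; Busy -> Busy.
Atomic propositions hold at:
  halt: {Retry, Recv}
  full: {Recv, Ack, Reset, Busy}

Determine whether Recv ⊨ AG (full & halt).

Yes

Sat(full & halt) = {Recv}
AG (full & halt): greatest fixpoint, start Z0 = {Recv}, keep only states in Sat with every successor in Z. Already a fixed point.
Sat(AG (full & halt)) = {Recv}
Recv ∈ Sat(AG (full & halt)) = {Recv}, so the formula holds at Recv.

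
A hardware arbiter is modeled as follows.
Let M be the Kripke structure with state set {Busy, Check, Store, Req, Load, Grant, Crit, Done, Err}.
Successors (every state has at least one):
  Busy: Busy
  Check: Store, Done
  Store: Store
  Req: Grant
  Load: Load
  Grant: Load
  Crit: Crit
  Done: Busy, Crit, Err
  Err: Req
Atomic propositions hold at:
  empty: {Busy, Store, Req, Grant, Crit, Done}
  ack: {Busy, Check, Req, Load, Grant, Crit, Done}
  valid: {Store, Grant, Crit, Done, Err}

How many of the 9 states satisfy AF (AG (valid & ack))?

Sat(valid & ack) = {Grant, Crit, Done}
AG (valid & ack): greatest fixpoint, start Z0 = {Grant, Crit, Done}, keep only states in Sat with every successor in Z. Z1 = {Crit}; fixed.
Sat(AG (valid & ack)) = {Crit}
AF (AG (valid & ack)): least fixpoint, start Z0 = {Crit}, add states with every successor in Z. Already a fixed point.
Sat(AF (AG (valid & ack))) = {Crit}
|Sat(AF (AG (valid & ack)))| = |{Crit}| = 1.

1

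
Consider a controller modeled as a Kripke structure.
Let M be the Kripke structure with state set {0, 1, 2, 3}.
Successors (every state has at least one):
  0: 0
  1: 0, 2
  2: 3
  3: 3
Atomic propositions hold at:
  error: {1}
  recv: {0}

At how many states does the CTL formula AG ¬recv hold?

Sat(¬recv) = {1, 2, 3}
AG ¬recv: greatest fixpoint, start Z0 = {1, 2, 3}, keep only states in Sat with every successor in Z. Z1 = {2, 3}; fixed.
Sat(AG ¬recv) = {2, 3}
|Sat(AG ¬recv)| = |{2, 3}| = 2.

2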